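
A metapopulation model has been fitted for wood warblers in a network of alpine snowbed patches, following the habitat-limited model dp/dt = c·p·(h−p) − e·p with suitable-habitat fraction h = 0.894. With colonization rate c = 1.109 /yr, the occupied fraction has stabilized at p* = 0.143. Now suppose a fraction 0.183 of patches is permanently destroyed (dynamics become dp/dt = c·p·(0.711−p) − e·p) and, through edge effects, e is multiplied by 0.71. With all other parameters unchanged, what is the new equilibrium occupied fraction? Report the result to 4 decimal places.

0.1778

Balance c(h−p*) = e gives e = 1.109×(0.894 − 0.14300) = 0.83286.
New p* = 0.711 − e/c = 0.711 − 0.59133/1.10900 = 0.17779.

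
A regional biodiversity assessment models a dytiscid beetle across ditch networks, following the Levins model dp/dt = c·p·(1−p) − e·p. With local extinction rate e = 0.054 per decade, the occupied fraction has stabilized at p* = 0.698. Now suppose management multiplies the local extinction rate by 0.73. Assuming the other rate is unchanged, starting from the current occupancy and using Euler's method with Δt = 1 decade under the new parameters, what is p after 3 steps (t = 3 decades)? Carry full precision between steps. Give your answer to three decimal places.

0.725

Balance c(1−p*) = e gives c = e/(1 − 0.69800) = 0.054/0.30200 = 0.17881.
Starting from p₀ = 0.69800; update p ← p + (dp/dt)·Δt with the new parameters.
t = 1: p = 0.69800 + (+0.01018) = 0.70818
t = 2: p = 0.70818 + (+0.00904) = 0.71721
t = 3: p = 0.71721 + (+0.00799) = 0.72521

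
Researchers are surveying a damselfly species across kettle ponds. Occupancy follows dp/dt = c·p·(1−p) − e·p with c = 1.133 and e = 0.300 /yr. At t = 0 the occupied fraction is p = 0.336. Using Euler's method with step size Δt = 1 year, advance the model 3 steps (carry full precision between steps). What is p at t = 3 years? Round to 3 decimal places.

Update rule: p ← p + [c·p·(1−p) − e·p]·Δt with Δt = 1.
t = 1: p = 0.33600 + (+0.15198) = 0.48798
t = 2: p = 0.48798 + (+0.13669) = 0.62467
t = 3: p = 0.62467 + (+0.07824) = 0.70291

0.703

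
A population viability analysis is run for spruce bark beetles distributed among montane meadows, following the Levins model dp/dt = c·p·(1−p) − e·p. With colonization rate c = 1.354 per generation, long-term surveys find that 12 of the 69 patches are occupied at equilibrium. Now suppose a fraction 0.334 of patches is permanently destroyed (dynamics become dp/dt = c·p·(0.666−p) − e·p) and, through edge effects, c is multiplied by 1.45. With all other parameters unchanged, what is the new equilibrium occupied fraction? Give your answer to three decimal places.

0.096

Observed p* = 12/69 = 0.17391.
Balance c(1−p*) = e gives e = 1.354×(1 − 0.17391) = 1.11853.
New p* = 0.666 − e/c = 0.666 − 1.11853/1.96330 = 0.09628.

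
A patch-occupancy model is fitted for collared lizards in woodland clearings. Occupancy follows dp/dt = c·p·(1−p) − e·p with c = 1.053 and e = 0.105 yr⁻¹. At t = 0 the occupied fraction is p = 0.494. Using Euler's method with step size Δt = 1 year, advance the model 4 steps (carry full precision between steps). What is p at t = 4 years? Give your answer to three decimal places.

Update rule: p ← p + [c·p·(1−p) − e·p]·Δt with Δt = 1.
p: 0.49400 → 0.70534  (Δp = +0.21134)
p: 0.70534 → 0.85013  (Δp = +0.14479)
p: 0.85013 → 0.89503  (Δp = +0.04490)
p: 0.89503 → 0.89998  (Δp = +0.00495)

0.900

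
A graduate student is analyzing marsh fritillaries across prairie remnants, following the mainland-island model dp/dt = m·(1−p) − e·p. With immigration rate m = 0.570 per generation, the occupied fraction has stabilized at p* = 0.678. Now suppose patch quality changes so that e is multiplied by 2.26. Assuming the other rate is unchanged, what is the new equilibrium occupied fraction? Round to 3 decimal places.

Balance m(1−p*) = e·p* gives e = m(1−p*)/p* = 0.570×0.32200/0.67800 = 0.27071.
New p* = m/(m+e) = 0.57000/(0.57000+0.61180) = 0.48232.

0.482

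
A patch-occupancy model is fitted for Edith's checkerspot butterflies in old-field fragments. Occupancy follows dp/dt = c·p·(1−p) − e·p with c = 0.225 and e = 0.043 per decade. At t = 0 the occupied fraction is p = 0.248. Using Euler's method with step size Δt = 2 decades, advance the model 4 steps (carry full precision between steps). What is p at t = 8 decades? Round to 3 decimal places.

0.526

Update rule: p ← p + [c·p·(1−p) − e·p]·Δt with Δt = 2.
step 1: Δp = +0.06260, p = 0.31060
step 2: Δp = +0.06965, p = 0.38024
step 3: Δp = +0.07335, p = 0.45359
step 4: Δp = +0.07252, p = 0.52611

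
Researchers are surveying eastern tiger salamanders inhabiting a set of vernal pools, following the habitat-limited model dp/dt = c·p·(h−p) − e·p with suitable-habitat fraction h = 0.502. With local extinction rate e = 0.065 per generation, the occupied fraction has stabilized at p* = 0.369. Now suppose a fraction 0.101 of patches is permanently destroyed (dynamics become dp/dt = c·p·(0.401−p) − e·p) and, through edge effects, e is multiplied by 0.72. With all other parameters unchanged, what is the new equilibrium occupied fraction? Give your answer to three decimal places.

0.305

Balance c(h−p*) = e gives c = e/(0.502 − 0.36900) = 0.065/0.13300 = 0.48872.
New p* = 0.401 − e/c = 0.401 − 0.04680/0.48872 = 0.30524.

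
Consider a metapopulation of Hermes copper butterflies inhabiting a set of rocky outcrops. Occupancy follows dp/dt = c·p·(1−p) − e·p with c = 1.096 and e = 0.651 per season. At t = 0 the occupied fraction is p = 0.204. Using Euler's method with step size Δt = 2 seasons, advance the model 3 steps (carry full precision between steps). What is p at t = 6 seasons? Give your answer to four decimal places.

Update rule: p ← p + [c·p·(1−p) − e·p]·Δt with Δt = 2.
t = 2: p = 0.20400 + (+0.09034) = 0.29434
t = 4: p = 0.29434 + (+0.07206) = 0.36640
t = 6: p = 0.36640 + (+0.03183) = 0.39822

0.3982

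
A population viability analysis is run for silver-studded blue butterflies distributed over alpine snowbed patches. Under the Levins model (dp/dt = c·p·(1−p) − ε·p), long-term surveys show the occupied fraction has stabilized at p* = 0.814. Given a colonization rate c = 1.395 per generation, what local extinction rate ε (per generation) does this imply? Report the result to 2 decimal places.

At equilibrium c(1−p*) = ε.
ε = 1.395 × (1 − 0.814) = 1.395 × 0.1860 = 0.2595.

0.26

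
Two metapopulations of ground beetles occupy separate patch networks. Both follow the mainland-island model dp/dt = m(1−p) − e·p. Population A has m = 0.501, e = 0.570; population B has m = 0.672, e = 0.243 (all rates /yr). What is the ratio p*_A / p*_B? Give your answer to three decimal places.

A: p*_A = m/(m+e) = 0.501/1.0710 = 0.4678.
B: p*_B = 0.672/0.9150 = 0.7344.
p*_A / p*_B = 0.4678/0.7344 = 0.6369.

0.637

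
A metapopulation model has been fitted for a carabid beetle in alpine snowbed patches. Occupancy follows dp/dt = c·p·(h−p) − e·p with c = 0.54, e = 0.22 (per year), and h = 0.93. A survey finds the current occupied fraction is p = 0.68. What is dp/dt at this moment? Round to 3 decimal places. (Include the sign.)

-0.058

Colonization term: c·p·(h−p) = 0.54×0.68×0.2500 = 0.09180.
Extinction term: e·p = 0.14960.
dp/dt = 0.09180 − 0.14960 = -0.05780.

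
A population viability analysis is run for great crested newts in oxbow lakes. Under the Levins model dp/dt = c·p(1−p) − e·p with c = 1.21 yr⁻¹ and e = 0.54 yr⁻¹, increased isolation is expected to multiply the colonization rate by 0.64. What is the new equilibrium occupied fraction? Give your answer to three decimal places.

0.303

Before: p* = 1 − 0.54/1.21 = 0.5537.
After the change, c = 0.7744, e = 0.54, so p* = 1 − 0.54/0.7744 = 0.3027.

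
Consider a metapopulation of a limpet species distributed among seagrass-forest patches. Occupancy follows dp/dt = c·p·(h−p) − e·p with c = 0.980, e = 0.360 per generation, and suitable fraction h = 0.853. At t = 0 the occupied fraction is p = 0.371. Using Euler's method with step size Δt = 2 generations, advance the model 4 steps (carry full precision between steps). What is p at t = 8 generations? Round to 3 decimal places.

Update rule: p ← p + [c·p·(h−p) − e·p]·Δt with Δt = 2.
p: 0.37100 → 0.45437  (Δp = +0.08337)
p: 0.45437 → 0.48223  (Δp = +0.02786)
p: 0.48223 → 0.48547  (Δp = +0.00324)
p: 0.48547 → 0.48564  (Δp = +0.00018)

0.486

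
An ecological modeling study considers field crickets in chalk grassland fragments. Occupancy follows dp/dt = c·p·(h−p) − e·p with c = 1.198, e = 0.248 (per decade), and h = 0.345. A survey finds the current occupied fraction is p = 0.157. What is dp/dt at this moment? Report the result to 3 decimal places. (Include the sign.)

-0.004

Colonization term: c·p·(h−p) = 1.198×0.157×0.1880 = 0.03536.
Extinction term: e·p = 0.03894.
dp/dt = 0.03536 − 0.03894 = -0.00358.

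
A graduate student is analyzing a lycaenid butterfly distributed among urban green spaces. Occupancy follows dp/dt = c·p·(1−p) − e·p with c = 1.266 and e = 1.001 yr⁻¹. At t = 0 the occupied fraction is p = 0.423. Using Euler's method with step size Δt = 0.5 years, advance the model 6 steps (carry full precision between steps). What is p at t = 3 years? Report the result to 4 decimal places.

Update rule: p ← p + [c·p·(1−p) − e·p]·Δt with Δt = 0.5.
p: 0.42300 → 0.36579  (Δp = -0.05721)
p: 0.36579 → 0.32956  (Δp = -0.03623)
p: 0.32956 → 0.30447  (Δp = -0.02508)
p: 0.30447 → 0.28614  (Δp = -0.01834)
p: 0.28614 → 0.27222  (Δp = -0.01391)
p: 0.27222 → 0.26138  (Δp = -0.01084)

0.2614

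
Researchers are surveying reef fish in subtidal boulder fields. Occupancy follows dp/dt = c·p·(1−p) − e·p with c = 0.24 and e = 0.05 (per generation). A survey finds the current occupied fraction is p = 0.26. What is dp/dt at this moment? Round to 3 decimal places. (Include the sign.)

0.033

Colonization term: c·p·(1−p) = 0.24×0.26×0.7400 = 0.04618.
Extinction term: e·p = 0.01300.
dp/dt = 0.04618 − 0.01300 = 0.03318.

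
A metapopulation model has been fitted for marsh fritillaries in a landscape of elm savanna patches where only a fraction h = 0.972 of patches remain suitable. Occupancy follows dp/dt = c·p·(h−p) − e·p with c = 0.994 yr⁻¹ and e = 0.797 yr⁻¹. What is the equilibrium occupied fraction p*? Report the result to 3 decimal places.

Setting dp/dt = 0 and dividing by p* gives c·(h−p*) = e.
So p* = h − e/c = 0.972 − 0.797/0.994 = 0.972 − 0.8018 = 0.1702.

0.170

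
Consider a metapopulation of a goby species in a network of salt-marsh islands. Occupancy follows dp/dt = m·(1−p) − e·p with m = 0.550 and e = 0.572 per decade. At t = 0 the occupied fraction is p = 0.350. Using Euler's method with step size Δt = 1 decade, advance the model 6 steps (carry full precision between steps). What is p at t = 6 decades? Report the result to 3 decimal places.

Update rule: p ← p + [m·(1−p) − e·p]·Δt with Δt = 1.
step 1: Δp = +0.15730, p = 0.50730
step 2: Δp = -0.01919, p = 0.48811
step 3: Δp = +0.00234, p = 0.49045
step 4: Δp = -0.00029, p = 0.49017
step 5: Δp = +0.00003, p = 0.49020
step 6: Δp = -0.00000, p = 0.49020

0.490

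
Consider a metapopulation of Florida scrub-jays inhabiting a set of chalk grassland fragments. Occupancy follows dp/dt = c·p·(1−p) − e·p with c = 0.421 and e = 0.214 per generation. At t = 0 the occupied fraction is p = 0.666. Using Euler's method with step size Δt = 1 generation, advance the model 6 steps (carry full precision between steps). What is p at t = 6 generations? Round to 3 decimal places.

Update rule: p ← p + [c·p·(1−p) − e·p]·Δt with Δt = 1.
  1  |  dp/dt·Δt = -0.048875  |  p_1 = 0.617125
  2  |  dp/dt·Δt = -0.032590  |  p_2 = 0.584535
  3  |  dp/dt·Δt = -0.022849  |  p_3 = 0.561686
  4  |  dp/dt·Δt = -0.016553  |  p_4 = 0.545133
  5  |  dp/dt·Δt = -0.012266  |  p_5 = 0.532867
  6  |  dp/dt·Δt = -0.009238  |  p_6 = 0.523629

0.524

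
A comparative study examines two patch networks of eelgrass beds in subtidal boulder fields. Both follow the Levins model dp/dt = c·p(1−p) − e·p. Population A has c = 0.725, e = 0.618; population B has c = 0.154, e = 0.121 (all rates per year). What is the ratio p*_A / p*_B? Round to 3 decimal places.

A: p*_A = 1 − 0.618/0.725 = 0.1476.
B: p*_B = 1 − 0.121/0.154 = 0.2143.
p*_A / p*_B = 0.1476/0.2143 = 0.6887.

0.689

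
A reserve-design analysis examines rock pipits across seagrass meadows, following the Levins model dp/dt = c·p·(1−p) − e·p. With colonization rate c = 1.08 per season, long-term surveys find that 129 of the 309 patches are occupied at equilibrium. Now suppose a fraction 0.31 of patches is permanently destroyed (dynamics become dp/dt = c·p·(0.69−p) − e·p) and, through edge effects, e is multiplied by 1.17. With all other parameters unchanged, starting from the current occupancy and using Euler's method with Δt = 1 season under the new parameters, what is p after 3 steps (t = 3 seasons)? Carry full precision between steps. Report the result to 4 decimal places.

0.1445

Observed p* = 129/309 = 0.41748.
Balance c(1−p*) = e gives e = 1.08×(1 − 0.41748) = 0.62913.
Starting from p₀ = 0.41748; update p ← p + (dp/dt)·Δt with the new parameters.
step 1: Δp = -0.18442, p = 0.23306
step 2: Δp = -0.05653, p = 0.17652
step 3: Δp = -0.03204, p = 0.14448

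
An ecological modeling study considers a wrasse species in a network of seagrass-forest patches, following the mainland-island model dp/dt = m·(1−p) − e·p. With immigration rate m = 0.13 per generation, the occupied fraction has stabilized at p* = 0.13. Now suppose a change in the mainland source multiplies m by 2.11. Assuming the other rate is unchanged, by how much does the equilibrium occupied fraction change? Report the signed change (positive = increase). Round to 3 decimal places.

Balance m(1−p*) = e·p* gives e = m(1−p*)/p* = 0.13×0.87000/0.13000 = 0.87000.
New p* = m/(m+e) = 0.27430/(0.27430+0.87000) = 0.23971.
Δp* = 0.23971 − 0.13000 = +0.10971.

0.110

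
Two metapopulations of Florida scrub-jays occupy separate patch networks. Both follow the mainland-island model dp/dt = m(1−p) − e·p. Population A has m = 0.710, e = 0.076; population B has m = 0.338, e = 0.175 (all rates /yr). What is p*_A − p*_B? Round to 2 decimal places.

A: p*_A = m/(m+e) = 0.710/0.7860 = 0.9033.
B: p*_B = 0.338/0.5130 = 0.6589.
p*_A − p*_B = 0.9033 − 0.6589 = 0.2444.

0.24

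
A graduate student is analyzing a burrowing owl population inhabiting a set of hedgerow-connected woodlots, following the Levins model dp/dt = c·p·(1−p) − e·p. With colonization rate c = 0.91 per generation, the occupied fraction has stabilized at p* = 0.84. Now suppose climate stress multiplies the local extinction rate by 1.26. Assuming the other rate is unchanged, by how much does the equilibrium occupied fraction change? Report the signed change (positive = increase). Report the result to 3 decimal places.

Balance c(1−p*) = e gives e = 0.91×(1 − 0.84000) = 0.14560.
New p* = 1 − e/c = 1 − 0.18346/0.91000 = 0.79840.
Δp* = 0.79840 − 0.84000 = -0.04160.

-0.042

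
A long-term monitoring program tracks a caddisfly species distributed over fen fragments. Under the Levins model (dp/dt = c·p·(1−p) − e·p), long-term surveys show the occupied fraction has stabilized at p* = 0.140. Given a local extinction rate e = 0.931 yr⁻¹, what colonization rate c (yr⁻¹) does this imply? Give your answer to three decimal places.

1.083

At equilibrium c(1−p*) = e, so c = e/(1−p*).
c = 0.931/(1 − 0.140) = 0.931/0.8600 = 1.0826.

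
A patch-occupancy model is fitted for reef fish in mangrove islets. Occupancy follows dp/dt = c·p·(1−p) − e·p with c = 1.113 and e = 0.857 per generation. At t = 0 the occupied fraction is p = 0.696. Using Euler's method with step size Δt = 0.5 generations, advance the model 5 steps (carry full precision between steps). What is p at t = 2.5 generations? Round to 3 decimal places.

Update rule: p ← p + [c·p·(1−p) − e·p]·Δt with Δt = 0.5.
  1  |  dp/dt·Δt = -0.180490  |  p_1 = 0.515510
  2  |  dp/dt·Δt = -0.081905  |  p_2 = 0.433605
  3  |  dp/dt·Δt = -0.049128  |  p_3 = 0.384477
  4  |  dp/dt·Δt = -0.033050  |  p_4 = 0.351427
  5  |  dp/dt·Δt = -0.023746  |  p_5 = 0.327681

0.328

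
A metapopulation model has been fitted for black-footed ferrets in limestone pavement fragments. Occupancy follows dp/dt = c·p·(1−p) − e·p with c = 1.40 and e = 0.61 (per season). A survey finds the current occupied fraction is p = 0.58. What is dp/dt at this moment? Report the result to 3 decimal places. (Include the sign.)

-0.013

Colonization term: c·p·(1−p) = 1.40×0.58×0.4200 = 0.34104.
Extinction term: e·p = 0.35380.
dp/dt = 0.34104 − 0.35380 = -0.01276.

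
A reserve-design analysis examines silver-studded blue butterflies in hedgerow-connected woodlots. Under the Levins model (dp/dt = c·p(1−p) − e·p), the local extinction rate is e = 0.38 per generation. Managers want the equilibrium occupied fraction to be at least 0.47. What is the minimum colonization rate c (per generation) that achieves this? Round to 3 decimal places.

p* = 1 − e/c ≥ 0.47 requires e/c ≤ 0.5300, i.e. c ≥ e/0.5300.
c_min = 0.38/0.5300 = 0.7170.

0.717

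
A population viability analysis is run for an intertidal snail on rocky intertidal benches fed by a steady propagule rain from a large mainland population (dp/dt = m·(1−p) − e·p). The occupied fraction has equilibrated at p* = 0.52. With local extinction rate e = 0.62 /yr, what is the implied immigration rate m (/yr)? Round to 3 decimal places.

0.672

At equilibrium m(1−p*) = e·p*, so m = e·p*/(1−p*).
m = 0.62 × 0.52 / 0.4800 = 0.3224/0.4800 = 0.6717.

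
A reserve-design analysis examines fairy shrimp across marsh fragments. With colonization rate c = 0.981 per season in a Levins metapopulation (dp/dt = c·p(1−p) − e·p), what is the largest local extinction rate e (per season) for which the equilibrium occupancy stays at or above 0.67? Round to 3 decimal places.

1 − e/c ≥ 0.67 ⇒ e ≤ c(1 − 0.67) = 0.981 × 0.3300.
e_max = 0.3237.

0.324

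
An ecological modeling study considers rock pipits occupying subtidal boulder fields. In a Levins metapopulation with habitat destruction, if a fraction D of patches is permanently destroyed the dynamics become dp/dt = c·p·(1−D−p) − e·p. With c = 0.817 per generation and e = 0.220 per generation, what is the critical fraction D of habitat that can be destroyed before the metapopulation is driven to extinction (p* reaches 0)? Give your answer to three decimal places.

The nontrivial equilibrium is p* = (1−D) − e/c; extinction occurs when this hits zero.
So D_crit = 1 − e/c = 1 − 0.220/0.817 = 1 − 0.2693 = 0.7307.
Note this equals the original equilibrium occupancy — the Levins extinction-debt result.

0.731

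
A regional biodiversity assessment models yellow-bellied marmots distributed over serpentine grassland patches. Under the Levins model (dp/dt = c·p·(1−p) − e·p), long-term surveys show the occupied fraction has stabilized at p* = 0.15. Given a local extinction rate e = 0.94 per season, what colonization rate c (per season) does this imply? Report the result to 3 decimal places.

At equilibrium c(1−p*) = e, so c = e/(1−p*).
c = 0.94/(1 − 0.15) = 0.94/0.8500 = 1.1059.

1.106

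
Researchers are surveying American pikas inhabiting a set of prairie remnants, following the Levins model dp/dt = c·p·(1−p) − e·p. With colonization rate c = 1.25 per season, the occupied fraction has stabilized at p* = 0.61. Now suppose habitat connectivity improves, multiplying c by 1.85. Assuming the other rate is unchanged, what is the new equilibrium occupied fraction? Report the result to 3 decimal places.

0.789

Balance c(1−p*) = e gives e = 1.25×(1 − 0.61000) = 0.48750.
New p* = 1 − e/c = 1 − 0.48750/2.31250 = 0.78919.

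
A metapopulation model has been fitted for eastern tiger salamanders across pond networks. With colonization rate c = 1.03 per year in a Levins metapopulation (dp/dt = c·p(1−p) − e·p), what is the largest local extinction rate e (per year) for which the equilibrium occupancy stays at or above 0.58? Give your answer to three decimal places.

1 − e/c ≥ 0.58 ⇒ e ≤ c(1 − 0.58) = 1.03 × 0.4200.
e_max = 0.4326.

0.433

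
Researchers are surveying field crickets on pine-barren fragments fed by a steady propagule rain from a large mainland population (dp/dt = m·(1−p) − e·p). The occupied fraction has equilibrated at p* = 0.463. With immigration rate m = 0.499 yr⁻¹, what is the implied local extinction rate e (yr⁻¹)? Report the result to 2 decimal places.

At equilibrium m(1−p*) = e·p*, so e = m(1−p*)/p*.
e = 0.499 × 0.5370 / 0.463 = 0.5788.

0.58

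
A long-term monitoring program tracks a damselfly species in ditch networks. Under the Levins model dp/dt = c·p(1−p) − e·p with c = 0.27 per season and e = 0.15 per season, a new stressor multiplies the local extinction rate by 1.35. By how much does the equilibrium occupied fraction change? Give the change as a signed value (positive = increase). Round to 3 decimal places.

Before: p* = 1 − 0.15/0.27 = 0.4444.
After the change, c = 0.27, e = 0.2025, so p* = 1 − 0.2025/0.27 = 0.2500.
Δp* = 0.2500 − 0.4444 = -0.1944.

-0.194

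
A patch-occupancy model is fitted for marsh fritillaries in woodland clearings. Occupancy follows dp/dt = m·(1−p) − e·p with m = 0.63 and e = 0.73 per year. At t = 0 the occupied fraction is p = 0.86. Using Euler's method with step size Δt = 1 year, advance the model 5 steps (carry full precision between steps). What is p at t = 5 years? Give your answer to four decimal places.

Update rule: p ← p + [m·(1−p) − e·p]·Δt with Δt = 1.
t = 1: p = 0.86000 + (-0.53960) = 0.32040
t = 2: p = 0.32040 + (+0.19426) = 0.51466
t = 3: p = 0.51466 + (-0.06993) = 0.44472
t = 4: p = 0.44472 + (+0.02518) = 0.46990
t = 5: p = 0.46990 + (-0.00906) = 0.46084

0.4608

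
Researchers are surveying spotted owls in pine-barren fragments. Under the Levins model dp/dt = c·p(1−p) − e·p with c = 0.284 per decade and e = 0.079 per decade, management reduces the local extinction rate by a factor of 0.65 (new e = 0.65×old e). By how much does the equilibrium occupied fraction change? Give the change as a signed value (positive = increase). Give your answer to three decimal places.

0.097

Before: p* = 1 − 0.079/0.284 = 0.7218.
After the change, c = 0.284, e = 0.05135, so p* = 1 − 0.05135/0.284 = 0.8192.
Δp* = 0.8192 − 0.7218 = +0.0974.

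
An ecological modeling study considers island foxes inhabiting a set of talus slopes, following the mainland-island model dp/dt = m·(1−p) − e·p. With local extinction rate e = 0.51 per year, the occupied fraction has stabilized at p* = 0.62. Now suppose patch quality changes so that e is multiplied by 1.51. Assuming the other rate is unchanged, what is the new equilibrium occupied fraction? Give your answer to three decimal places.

0.519

Balance m(1−p*) = e·p* gives m = e·p*/(1−p*) = 0.51×0.62000/0.38000 = 0.83211.
New p* = m/(m+e) = 0.83211/(0.83211+0.77010) = 0.51935.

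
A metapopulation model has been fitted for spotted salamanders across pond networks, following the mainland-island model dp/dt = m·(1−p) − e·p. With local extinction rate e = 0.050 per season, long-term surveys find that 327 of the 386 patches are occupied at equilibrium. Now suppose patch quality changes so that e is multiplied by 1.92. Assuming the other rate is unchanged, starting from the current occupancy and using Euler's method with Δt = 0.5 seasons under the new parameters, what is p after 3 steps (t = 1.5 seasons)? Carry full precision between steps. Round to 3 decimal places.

Observed p* = 327/386 = 0.84715.
Balance m(1−p*) = e·p* gives m = e·p*/(1−p*) = 0.050×0.84715/0.15285 = 0.27712.
Starting from p₀ = 0.84715; update p ← p + (dp/dt)·Δt with the new parameters.
t = 0.5: p = 0.84715 + (-0.01948) = 0.82767
t = 1: p = 0.82767 + (-0.01585) = 0.81182
t = 1.5: p = 0.81182 + (-0.01289) = 0.79892

0.799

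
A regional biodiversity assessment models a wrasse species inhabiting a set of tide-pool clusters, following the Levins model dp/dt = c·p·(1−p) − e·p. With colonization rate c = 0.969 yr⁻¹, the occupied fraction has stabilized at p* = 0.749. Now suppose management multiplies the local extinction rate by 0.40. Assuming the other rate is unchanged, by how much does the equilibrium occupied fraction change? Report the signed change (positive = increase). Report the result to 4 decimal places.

0.1506

Balance c(1−p*) = e gives e = 0.969×(1 − 0.74900) = 0.24322.
New p* = 1 − e/c = 1 − 0.09729/0.96900 = 0.89960.
Δp* = 0.89960 − 0.74900 = +0.15060.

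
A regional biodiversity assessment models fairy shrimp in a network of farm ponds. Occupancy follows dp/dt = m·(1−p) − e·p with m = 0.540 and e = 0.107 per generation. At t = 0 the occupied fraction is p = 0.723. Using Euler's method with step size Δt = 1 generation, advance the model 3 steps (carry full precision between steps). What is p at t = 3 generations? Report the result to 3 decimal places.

0.830

Update rule: p ← p + [m·(1−p) − e·p]·Δt with Δt = 1.
t = 1: p = 0.72300 + (+0.07222) = 0.79522
t = 2: p = 0.79522 + (+0.02549) = 0.82071
t = 3: p = 0.82071 + (+0.00900) = 0.82971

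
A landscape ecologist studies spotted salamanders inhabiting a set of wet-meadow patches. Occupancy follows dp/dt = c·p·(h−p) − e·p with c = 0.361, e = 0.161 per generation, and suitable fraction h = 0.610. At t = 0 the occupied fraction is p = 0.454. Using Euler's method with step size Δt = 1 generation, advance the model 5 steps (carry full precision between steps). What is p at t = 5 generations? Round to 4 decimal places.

Update rule: p ← p + [c·p·(h−p) − e·p]·Δt with Δt = 1.
  1  |  dp/dt·Δt = -0.047527  |  p_1 = 0.406473
  2  |  dp/dt·Δt = -0.035577  |  p_2 = 0.370896
  3  |  dp/dt·Δt = -0.027700  |  p_3 = 0.343196
  4  |  dp/dt·Δt = -0.022199  |  p_4 = 0.320997
  5  |  dp/dt·Δt = -0.018191  |  p_5 = 0.302806

0.3028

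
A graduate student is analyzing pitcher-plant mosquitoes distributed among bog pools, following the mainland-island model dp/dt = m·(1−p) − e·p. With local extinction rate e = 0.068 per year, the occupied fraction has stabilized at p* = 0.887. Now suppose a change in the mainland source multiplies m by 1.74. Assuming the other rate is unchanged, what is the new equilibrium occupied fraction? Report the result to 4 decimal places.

Balance m(1−p*) = e·p* gives m = e·p*/(1−p*) = 0.068×0.88700/0.11300 = 0.53377.
New p* = m/(m+e) = 0.92876/(0.92876+0.06800) = 0.93178.

0.9318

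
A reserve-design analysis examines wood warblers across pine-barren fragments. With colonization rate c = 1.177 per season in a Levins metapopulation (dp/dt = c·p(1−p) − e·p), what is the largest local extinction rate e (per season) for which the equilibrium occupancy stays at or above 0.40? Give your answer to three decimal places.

0.706

1 − e/c ≥ 0.40 ⇒ e ≤ c(1 − 0.40) = 1.177 × 0.6000.
e_max = 0.7062.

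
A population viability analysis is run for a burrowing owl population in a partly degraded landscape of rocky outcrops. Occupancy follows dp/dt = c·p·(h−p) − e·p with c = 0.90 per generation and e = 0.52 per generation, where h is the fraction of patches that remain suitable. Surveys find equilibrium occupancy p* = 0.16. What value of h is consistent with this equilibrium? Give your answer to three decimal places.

0.738

At equilibrium c(h−p*) = e, so h = p* + e/c.
h = 0.16 + 0.52/0.90 = 0.16 + 0.5778 = 0.7378.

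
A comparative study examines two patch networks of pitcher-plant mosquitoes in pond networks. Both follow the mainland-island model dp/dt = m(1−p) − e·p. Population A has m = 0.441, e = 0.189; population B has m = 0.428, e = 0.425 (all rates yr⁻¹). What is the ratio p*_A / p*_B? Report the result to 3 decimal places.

1.395

A: p*_A = m/(m+e) = 0.441/0.6300 = 0.7000.
B: p*_B = 0.428/0.8530 = 0.5018.
p*_A / p*_B = 0.7000/0.5018 = 1.3951.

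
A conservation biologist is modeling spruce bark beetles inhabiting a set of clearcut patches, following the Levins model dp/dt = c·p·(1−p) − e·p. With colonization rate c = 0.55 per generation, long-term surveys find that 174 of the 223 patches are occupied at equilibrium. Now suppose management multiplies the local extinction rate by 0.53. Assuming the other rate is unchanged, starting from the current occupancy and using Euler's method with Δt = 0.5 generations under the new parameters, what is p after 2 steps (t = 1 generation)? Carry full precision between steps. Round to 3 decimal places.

0.820

Observed p* = 174/223 = 0.78027.
Balance c(1−p*) = e gives e = 0.55×(1 − 0.78027) = 0.12085.
Starting from p₀ = 0.78027; update p ← p + (dp/dt)·Δt with the new parameters.
  1  |  dp/dt·Δt = +0.022160  |  p_1 = 0.802429
  2  |  dp/dt·Δt = +0.017899  |  p_2 = 0.820328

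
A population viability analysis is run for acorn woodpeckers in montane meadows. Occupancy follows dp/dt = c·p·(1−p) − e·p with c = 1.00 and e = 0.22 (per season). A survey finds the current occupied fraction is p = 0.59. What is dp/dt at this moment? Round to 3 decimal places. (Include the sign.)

0.112

Colonization term: c·p·(1−p) = 1.00×0.59×0.4100 = 0.24190.
Extinction term: e·p = 0.12980.
dp/dt = 0.24190 − 0.12980 = 0.11210.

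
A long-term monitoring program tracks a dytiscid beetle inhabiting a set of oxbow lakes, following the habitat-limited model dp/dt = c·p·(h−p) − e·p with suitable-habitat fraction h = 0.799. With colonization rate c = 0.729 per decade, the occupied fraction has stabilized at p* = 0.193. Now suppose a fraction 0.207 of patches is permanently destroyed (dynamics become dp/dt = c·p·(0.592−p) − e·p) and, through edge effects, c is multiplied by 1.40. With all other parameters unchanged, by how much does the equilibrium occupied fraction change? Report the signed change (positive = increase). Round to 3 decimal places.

Balance c(h−p*) = e gives e = 0.729×(0.799 − 0.19300) = 0.44177.
New p* = 0.592 − e/c = 0.592 − 0.44177/1.02060 = 0.15915.
Δp* = 0.15915 − 0.19300 = -0.03385.

-0.034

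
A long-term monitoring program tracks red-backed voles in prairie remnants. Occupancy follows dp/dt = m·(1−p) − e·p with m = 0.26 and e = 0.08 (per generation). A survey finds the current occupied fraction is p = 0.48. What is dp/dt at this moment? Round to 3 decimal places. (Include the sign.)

Colonization term: m·(1−p) = 0.26×0.5200 = 0.13520.
Extinction term: e·p = 0.03840.
dp/dt = 0.13520 − 0.03840 = 0.09680.

0.097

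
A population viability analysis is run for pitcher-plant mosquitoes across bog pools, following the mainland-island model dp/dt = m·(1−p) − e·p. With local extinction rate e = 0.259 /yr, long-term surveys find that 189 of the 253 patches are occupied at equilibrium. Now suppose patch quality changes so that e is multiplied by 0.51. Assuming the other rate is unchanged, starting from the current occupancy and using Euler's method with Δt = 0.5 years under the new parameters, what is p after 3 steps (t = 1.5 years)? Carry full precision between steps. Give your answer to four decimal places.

Observed p* = 189/253 = 0.74704.
Balance m(1−p*) = e·p* gives m = e·p*/(1−p*) = 0.259×0.74704/0.25296 = 0.76486.
Starting from p₀ = 0.74704; update p ← p + (dp/dt)·Δt with the new parameters.
  1  |  dp/dt·Δt = +0.047403  |  p_1 = 0.794439
  2  |  dp/dt·Δt = +0.026144  |  p_2 = 0.820583
  3  |  dp/dt·Δt = +0.014419  |  p_3 = 0.835002

0.8350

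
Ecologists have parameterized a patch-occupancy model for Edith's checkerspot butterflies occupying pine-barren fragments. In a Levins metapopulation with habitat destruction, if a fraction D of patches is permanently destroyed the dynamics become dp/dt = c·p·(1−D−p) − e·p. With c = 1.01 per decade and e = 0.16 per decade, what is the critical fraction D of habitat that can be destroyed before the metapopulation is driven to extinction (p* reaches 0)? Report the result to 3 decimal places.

The nontrivial equilibrium is p* = (1−D) − e/c; extinction occurs when this hits zero.
So D_crit = 1 − e/c = 1 − 0.16/1.01 = 1 − 0.1584 = 0.8416.
Note this equals the original equilibrium occupancy — the Levins extinction-debt result.

0.842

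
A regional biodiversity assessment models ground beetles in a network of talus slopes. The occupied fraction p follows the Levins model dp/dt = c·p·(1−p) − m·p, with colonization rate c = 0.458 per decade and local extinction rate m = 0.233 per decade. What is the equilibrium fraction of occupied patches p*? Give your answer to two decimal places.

At equilibrium, colonization balances extinction: c·p*·(1−p*) = m·p*.
So p* = 1 − m/c = 1 − 0.233/0.458 = 1 − 0.5087 = 0.4913.

0.49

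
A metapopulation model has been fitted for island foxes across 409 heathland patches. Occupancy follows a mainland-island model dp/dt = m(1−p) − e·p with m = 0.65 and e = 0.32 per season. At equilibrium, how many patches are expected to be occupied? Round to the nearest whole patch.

274

p* = m/(m+e) = 0.65/0.9700 = 0.6701.
Expected occupied patches = N × p* = 409 × 0.6701 = 274.07 ≈ 274.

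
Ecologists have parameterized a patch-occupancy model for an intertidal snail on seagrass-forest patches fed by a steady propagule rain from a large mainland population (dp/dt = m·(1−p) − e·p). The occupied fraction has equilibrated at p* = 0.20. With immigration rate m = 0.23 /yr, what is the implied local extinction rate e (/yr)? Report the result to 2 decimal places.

0.92

At equilibrium m(1−p*) = e·p*, so e = m(1−p*)/p*.
e = 0.23 × 0.8000 / 0.20 = 0.9200.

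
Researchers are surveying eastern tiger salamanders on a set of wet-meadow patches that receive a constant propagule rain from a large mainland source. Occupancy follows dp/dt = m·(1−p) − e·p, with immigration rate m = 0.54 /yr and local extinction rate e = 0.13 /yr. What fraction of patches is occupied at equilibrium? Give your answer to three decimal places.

0.806

At equilibrium the propagule rain into empty patches balances local extinction: m(1−p*) = e·p*.
p* = m/(m+e) = 0.54/(0.54+0.13) = 0.54/0.6700 = 0.8060.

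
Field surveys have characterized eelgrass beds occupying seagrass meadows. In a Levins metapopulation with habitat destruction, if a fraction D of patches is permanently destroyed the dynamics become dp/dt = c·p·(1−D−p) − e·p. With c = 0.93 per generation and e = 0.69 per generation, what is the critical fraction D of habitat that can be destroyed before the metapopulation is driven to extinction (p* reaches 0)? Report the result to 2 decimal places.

0.26

The nontrivial equilibrium is p* = (1−D) − e/c; extinction occurs when this hits zero.
So D_crit = 1 − e/c = 1 − 0.69/0.93 = 1 − 0.7419 = 0.2581.
Note this equals the original equilibrium occupancy — the Levins extinction-debt result.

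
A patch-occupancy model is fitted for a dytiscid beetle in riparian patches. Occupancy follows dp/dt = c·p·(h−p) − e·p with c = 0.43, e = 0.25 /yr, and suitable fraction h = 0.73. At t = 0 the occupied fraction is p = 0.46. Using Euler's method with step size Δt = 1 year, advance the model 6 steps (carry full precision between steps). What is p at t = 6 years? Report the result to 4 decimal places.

0.2643

Update rule: p ← p + [c·p·(h−p) − e·p]·Δt with Δt = 1.
step 1: Δp = -0.06159, p = 0.39841
step 2: Δp = -0.04279, p = 0.35561
step 3: Δp = -0.03165, p = 0.32396
step 4: Δp = -0.02443, p = 0.29953
step 5: Δp = -0.01944, p = 0.28009
step 6: Δp = -0.01584, p = 0.26426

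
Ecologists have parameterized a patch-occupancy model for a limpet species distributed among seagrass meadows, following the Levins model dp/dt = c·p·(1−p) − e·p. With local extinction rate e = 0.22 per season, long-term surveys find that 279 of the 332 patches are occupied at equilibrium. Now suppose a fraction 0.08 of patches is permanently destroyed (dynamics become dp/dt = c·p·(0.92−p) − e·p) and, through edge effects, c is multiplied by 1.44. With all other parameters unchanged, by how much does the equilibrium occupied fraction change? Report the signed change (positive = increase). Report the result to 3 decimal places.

Observed p* = 279/332 = 0.84036.
Balance c(1−p*) = e gives c = e/(1 − 0.84036) = 0.22/0.15964 = 1.37810.
New p* = 0.92 − e/c = 0.92 − 0.22000/1.98446 = 0.80914.
Δp* = 0.80914 − 0.84036 = -0.03122.

-0.031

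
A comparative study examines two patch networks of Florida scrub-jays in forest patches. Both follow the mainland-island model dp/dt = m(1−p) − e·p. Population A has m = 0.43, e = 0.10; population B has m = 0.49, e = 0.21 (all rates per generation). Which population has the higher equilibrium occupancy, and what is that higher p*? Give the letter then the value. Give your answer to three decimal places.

A, 0.811

A: p*_A = m/(m+e) = 0.43/0.5300 = 0.8113.
B: p*_B = 0.49/0.7000 = 0.7000.
A is higher at 0.8113.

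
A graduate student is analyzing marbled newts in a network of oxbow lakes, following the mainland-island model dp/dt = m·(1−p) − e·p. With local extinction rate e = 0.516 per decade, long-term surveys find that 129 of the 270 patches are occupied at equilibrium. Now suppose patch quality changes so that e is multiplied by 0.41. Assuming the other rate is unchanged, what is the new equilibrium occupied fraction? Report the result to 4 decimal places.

Observed p* = 129/270 = 0.47778.
Balance m(1−p*) = e·p* gives m = e·p*/(1−p*) = 0.516×0.47778/0.52222 = 0.47209.
New p* = m/(m+e) = 0.47209/(0.47209+0.21156) = 0.69054.

0.6905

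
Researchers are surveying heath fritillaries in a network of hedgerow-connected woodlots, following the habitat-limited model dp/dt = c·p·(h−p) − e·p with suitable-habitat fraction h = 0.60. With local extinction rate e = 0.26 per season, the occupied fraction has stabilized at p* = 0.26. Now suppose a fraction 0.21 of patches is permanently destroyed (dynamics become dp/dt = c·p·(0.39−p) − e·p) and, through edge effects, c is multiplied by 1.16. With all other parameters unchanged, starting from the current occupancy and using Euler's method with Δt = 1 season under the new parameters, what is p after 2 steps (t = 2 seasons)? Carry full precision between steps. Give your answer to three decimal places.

Balance c(h−p*) = e gives c = e/(0.6 − 0.26000) = 0.26/0.34000 = 0.76471.
Starting from p₀ = 0.26000; update p ← p + (dp/dt)·Δt with the new parameters.
p: 0.26000 → 0.22238  (Δp = -0.03762)
p: 0.22238 → 0.19763  (Δp = -0.02475)

0.198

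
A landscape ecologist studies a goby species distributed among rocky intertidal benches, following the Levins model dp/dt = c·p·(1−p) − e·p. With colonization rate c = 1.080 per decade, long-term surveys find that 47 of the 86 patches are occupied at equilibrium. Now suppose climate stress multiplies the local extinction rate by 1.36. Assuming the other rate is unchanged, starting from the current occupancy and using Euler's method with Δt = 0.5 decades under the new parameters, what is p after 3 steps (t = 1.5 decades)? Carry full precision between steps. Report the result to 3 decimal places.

Observed p* = 47/86 = 0.54651.
Balance c(1−p*) = e gives e = 1.080×(1 − 0.54651) = 0.48977.
Starting from p₀ = 0.54651; update p ← p + (dp/dt)·Δt with the new parameters.
t = 0.5: p = 0.54651 + (-0.04818) = 0.49833
t = 1: p = 0.49833 + (-0.03097) = 0.46737
t = 1.5: p = 0.46737 + (-0.02123) = 0.44614

0.446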